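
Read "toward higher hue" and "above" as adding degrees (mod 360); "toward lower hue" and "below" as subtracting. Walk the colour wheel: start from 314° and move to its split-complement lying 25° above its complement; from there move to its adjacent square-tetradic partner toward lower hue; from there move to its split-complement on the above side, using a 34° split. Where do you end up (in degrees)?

314 + 205 = 519 → 519 − 360 = 159°   (split-comp 25° ↑)
159 − 90 = 69°   (square ↓)
69 + 214 = 283°   (split-comp 34° ↑)

283°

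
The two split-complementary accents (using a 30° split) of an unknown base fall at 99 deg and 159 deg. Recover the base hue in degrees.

The accents sit 30° either side of the complement, so the complement is their short-arc midpoint on the wheel.
Short-arc midpoint of 99° and 159°: 129°.
Base is 180° from the complement: 129 − 180 = -51 → -51 + 360 = 309°

309°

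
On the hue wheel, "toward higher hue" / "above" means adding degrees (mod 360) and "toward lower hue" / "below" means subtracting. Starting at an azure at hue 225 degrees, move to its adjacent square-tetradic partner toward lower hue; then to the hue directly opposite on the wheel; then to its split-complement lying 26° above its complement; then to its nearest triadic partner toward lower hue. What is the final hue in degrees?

41°

−90° (square ↓): 225 − 90 = 135°
+180° (complement): 135 + 180 = 315°
+206° (split-comp 26° ↑): 315 + 206 = 521 → 521 − 360 = 161°
−120° (triadic ↓): 161 − 120 = 41°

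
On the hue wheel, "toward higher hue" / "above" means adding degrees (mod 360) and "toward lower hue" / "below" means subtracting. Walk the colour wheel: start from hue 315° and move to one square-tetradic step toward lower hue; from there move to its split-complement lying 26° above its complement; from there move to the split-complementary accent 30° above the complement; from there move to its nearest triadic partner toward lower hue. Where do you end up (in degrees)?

square ↓ −90°: 315 − 90 = 225°
split-comp 26° ↑ +206°: 225 + 206 = 431 → 431 − 360 = 71°
split-comp 30° ↑ +210°: 71 + 210 = 281°
triadic ↓ −120°: 281 − 120 = 161°

161°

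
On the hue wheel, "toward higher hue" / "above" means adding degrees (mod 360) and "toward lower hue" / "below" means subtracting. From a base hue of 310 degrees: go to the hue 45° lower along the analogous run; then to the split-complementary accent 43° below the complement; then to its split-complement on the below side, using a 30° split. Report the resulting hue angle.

analog 45° ↓ −45°: 310 − 45 = 265°
split-comp 43° ↓ +137°: 265 + 137 = 402 → 402 − 360 = 42°
split-comp 30° ↓ +150°: 42 + 150 = 192°

192°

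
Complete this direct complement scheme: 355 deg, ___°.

175°

The complement sits 180° across the wheel.
The full set through 355° is {175°, 355°}.
Given {355°}, the missing hue is 175°.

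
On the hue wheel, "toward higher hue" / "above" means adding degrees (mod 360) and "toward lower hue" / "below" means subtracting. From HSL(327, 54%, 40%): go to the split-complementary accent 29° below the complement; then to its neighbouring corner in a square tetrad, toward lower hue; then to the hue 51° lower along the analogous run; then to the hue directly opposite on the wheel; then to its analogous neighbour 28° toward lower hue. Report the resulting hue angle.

129°

+151° (split-comp 29° ↓): 327 + 151 = 478 → 478 − 360 = 118°
−90° (square ↓): 118 − 90 = 28°
−51° (analog 51° ↓): 28 − 51 = -23 → -23 + 360 = 337°
+180° (complement): 337 + 180 = 517 → 517 − 360 = 157°
−28° (analog 28° ↓): 157 − 28 = 129°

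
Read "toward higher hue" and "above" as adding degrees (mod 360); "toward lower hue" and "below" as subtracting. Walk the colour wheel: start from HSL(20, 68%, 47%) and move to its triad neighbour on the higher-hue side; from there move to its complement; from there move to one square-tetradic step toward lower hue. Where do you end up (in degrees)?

+120° (triadic ↑): 20 + 120 = 140°
+180° (complement): 140 + 180 = 320°
−90° (square ↓): 320 − 90 = 230°

230°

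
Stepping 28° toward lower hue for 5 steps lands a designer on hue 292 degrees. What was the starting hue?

5 steps of 28° (toward lower hue) give a net shift of −140°.
Start = end − shift: 292 + 140 = 432 → 432 − 360 = 72°

72°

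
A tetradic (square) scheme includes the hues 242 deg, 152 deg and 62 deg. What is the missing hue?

332°

A square tetradic scheme places four hues every 90°.
The full set through 62° is {62°, 152°, 242°, 332°}.
Given {62°, 152°, 242°}, the missing hue is 332°.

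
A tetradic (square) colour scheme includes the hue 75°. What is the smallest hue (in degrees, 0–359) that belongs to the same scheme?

A square tetradic scheme places four hues every 90°.
The full set through 75° is {75°, 165°, 255°, 345°}.

75°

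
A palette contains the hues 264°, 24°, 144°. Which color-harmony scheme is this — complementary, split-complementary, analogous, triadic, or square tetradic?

triadic

Sort the hues: 24°, 144°, 264°.
Successive gaps around the wheel: 120°, 120°, 120°.
Three hues equally spaced 120° apart form a triad.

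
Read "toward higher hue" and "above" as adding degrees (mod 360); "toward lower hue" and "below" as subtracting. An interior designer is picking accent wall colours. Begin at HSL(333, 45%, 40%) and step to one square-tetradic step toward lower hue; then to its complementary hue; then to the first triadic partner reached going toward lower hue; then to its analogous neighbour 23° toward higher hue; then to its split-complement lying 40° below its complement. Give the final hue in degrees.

106°

333 − 90 = 243°   (square ↓)
243 + 180 = 423 → 423 − 360 = 63°   (complement)
63 − 120 = -57 → -57 + 360 = 303°   (triadic ↓)
303 + 23 = 326°   (analog 23° ↑)
326 + 140 = 466 → 466 − 360 = 106°   (split-comp 40° ↓)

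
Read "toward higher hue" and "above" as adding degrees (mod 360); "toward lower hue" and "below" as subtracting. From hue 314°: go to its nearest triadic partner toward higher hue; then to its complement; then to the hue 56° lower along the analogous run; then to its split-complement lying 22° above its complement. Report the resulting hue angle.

40°

triadic ↑ +120°: 314 + 120 = 434 → 434 − 360 = 74°
complement +180°: 74 + 180 = 254°
analog 56° ↓ −56°: 254 − 56 = 198°
split-comp 22° ↑ +202°: 198 + 202 = 400 → 400 − 360 = 40°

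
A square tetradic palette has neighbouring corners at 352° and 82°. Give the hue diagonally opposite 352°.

A square tetradic scheme places four hues 90° apart; opposite corners are 180° apart.
352 + 180 = 532 → 532 − 360 = 172°

172°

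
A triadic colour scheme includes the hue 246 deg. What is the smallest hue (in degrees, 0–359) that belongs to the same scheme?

6°

A triad places three hues 120° apart.
The full set through 246° is {6°, 126°, 246°}.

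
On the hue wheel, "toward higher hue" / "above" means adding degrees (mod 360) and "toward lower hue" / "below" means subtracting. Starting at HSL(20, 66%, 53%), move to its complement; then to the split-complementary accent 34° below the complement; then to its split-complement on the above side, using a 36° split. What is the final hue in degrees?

202°

complement +180°: 20 + 180 = 200°
split-comp 34° ↓ +146°: 200 + 146 = 346°
split-comp 36° ↑ +216°: 346 + 216 = 562 → 562 − 360 = 202°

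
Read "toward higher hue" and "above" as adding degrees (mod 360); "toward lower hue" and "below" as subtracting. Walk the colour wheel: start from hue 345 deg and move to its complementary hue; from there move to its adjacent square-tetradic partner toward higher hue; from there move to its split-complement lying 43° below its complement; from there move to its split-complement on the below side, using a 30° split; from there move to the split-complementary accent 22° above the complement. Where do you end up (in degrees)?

345 + 180 = 525 → 525 − 360 = 165°   (complement)
165 + 90 = 255°   (square ↑)
255 + 137 = 392 → 392 − 360 = 32°   (split-comp 43° ↓)
32 + 150 = 182°   (split-comp 30° ↓)
182 + 202 = 384 → 384 − 360 = 24°   (split-comp 22° ↑)

24°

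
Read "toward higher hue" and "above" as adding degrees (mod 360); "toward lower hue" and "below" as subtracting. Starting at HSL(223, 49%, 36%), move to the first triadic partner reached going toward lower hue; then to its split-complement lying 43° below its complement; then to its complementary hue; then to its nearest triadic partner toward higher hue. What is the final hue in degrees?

223 − 120 = 103°   (triadic ↓)
103 + 137 = 240°   (split-comp 43° ↓)
240 + 180 = 420 → 420 − 360 = 60°   (complement)
60 + 120 = 180°   (triadic ↑)

180°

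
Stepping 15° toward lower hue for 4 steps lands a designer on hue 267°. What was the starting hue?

327°

4 steps of 15° (toward lower hue) give a net shift of −60°.
Start = end − shift: 267 + 60 = 327°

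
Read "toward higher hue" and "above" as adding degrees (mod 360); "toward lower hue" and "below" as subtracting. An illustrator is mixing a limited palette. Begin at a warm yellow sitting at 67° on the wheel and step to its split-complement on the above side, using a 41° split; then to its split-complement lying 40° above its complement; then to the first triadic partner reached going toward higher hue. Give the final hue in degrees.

67 + 221 = 288°   (split-comp 41° ↑)
288 + 220 = 508 → 508 − 360 = 148°   (split-comp 40° ↑)
148 + 120 = 268°   (triadic ↑)

268°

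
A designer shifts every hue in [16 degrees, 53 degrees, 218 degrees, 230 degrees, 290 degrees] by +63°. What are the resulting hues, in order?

16 + 63 = 79°
53 + 63 = 116°
218 + 63 = 281°
230 + 63 = 293°
290 + 63 = 353°

79°, 116°, 281°, 293°, 353°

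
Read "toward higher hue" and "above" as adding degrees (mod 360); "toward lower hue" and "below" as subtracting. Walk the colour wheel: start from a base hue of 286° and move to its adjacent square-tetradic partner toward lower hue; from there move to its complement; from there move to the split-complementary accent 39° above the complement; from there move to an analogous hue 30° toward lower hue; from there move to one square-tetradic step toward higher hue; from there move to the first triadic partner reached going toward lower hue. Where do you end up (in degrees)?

175°

square ↓ −90°: 286 − 90 = 196°
complement +180°: 196 + 180 = 376 → 376 − 360 = 16°
split-comp 39° ↑ +219°: 16 + 219 = 235°
analog 30° ↓ −30°: 235 − 30 = 205°
square ↑ +90°: 205 + 90 = 295°
triadic ↓ −120°: 295 − 120 = 175°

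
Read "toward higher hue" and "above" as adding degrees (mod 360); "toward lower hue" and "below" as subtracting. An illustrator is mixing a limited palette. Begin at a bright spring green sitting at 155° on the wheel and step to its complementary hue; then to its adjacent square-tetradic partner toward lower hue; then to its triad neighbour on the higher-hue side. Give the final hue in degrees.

5°

155 + 180 = 335°   (complement)
335 − 90 = 245°   (square ↓)
245 + 120 = 365 → 365 − 360 = 5°   (triadic ↑)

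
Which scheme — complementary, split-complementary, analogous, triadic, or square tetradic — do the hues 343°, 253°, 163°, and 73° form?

Sort the hues: 73°, 163°, 253°, 343°.
Successive gaps around the wheel: 90°, 90°, 90°, 90°.
Four hues every 90° form a square tetradic scheme.

square tetradic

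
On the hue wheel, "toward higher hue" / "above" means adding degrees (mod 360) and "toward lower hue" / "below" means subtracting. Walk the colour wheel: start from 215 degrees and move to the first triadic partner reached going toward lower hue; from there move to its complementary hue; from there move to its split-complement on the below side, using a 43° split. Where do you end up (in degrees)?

215 − 120 = 95°   (triadic ↓)
95 + 180 = 275°   (complement)
275 + 137 = 412 → 412 − 360 = 52°   (split-comp 43° ↓)

52°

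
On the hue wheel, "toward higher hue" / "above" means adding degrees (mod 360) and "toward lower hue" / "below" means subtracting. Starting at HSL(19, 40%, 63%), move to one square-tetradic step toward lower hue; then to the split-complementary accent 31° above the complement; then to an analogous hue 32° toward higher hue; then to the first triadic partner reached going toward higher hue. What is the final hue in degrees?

292°

19 − 90 = -71 → -71 + 360 = 289°   (square ↓)
289 + 211 = 500 → 500 − 360 = 140°   (split-comp 31° ↑)
140 + 32 = 172°   (analog 32° ↑)
172 + 120 = 292°   (triadic ↑)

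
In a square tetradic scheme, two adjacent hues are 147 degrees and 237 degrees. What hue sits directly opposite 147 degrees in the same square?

A square tetradic scheme places four hues 90° apart; opposite corners are 180° apart.
147 + 180 = 327°

327°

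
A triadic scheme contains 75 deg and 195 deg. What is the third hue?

315°

A triad spaces three hues 120° apart.
The full set is {75°, 195°, 315°}.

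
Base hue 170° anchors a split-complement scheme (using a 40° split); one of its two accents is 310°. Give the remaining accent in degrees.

30°

Split-complementary hues sit 40° either side of the complement.
Complement of the base 170°: 170 + 180 = 350°
The given accent 310° is 40° one side of 350°; the other accent sits 40° the other side: 350 + 40 = 390 → 390 − 360 = 30°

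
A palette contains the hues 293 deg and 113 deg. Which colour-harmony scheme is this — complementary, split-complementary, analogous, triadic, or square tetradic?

complementary

Sort the hues: 113°, 293°.
Successive gaps around the wheel: 180°, 180°.
Two hues 180° apart are complementary.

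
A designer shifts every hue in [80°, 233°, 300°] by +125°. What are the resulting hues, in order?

205°, 358°, 65°

80 + 125 = 205°
233 + 125 = 358°
300 + 125 = 425 → 425 − 360 = 65°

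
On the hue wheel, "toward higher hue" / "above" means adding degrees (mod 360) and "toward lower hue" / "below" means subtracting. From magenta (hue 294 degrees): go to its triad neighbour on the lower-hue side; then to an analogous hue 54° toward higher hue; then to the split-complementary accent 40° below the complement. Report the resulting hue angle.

triadic ↓ −120°: 294 − 120 = 174°
analog 54° ↑ +54°: 174 + 54 = 228°
split-comp 40° ↓ +140°: 228 + 140 = 368 → 368 − 360 = 8°

8°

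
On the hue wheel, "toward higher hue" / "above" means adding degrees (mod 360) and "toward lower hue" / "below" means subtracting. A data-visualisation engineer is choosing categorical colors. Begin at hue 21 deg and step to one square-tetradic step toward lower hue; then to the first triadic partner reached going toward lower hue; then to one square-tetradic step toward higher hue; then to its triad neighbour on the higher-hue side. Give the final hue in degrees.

21°

square ↓ −90°: 21 − 90 = -69 → -69 + 360 = 291°
triadic ↓ −120°: 291 − 120 = 171°
square ↑ +90°: 171 + 90 = 261°
triadic ↑ +120°: 261 + 120 = 381 → 381 − 360 = 21°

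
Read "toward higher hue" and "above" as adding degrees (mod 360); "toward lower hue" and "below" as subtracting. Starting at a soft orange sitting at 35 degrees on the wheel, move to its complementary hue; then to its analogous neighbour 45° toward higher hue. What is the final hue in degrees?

35 + 180 = 215°   (complement)
215 + 45 = 260°   (analog 45° ↑)

260°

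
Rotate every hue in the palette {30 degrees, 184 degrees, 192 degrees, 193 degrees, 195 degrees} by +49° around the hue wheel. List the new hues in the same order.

79°, 233°, 241°, 242°, 244°

30 + 49 = 79°
184 + 49 = 233°
192 + 49 = 241°
193 + 49 = 242°
195 + 49 = 244°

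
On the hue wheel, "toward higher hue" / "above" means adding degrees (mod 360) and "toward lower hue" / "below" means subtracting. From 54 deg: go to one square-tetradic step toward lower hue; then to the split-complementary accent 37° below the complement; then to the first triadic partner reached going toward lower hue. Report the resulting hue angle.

347°

−90° (square ↓): 54 − 90 = -36 → -36 + 360 = 324°
+143° (split-comp 37° ↓): 324 + 143 = 467 → 467 − 360 = 107°
−120° (triadic ↓): 107 − 120 = -13 → -13 + 360 = 347°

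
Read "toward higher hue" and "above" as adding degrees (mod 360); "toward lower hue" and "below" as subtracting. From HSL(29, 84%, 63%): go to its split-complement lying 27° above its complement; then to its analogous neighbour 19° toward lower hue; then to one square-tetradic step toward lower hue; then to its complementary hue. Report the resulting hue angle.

307°

+207° (split-comp 27° ↑): 29 + 207 = 236°
−19° (analog 19° ↓): 236 − 19 = 217°
−90° (square ↓): 217 − 90 = 127°
+180° (complement): 127 + 180 = 307°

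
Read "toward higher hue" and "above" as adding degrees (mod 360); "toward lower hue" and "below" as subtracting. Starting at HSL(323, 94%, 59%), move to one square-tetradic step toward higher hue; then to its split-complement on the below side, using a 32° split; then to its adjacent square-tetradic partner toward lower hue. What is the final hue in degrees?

111°

square ↑ +90°: 323 + 90 = 413 → 413 − 360 = 53°
split-comp 32° ↓ +148°: 53 + 148 = 201°
square ↓ −90°: 201 − 90 = 111°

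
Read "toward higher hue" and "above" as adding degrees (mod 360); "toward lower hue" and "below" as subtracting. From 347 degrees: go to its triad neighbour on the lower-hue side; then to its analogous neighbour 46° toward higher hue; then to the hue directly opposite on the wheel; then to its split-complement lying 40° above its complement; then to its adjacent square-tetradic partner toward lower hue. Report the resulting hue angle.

223°

347 − 120 = 227°   (triadic ↓)
227 + 46 = 273°   (analog 46° ↑)
273 + 180 = 453 → 453 − 360 = 93°   (complement)
93 + 220 = 313°   (split-comp 40° ↑)
313 − 90 = 223°   (square ↓)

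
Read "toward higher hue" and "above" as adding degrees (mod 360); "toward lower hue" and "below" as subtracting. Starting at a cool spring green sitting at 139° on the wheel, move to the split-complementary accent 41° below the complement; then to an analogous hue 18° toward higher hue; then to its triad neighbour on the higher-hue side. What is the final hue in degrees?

split-comp 41° ↓ +139°: 139 + 139 = 278°
analog 18° ↑ +18°: 278 + 18 = 296°
triadic ↑ +120°: 296 + 120 = 416 → 416 − 360 = 56°

56°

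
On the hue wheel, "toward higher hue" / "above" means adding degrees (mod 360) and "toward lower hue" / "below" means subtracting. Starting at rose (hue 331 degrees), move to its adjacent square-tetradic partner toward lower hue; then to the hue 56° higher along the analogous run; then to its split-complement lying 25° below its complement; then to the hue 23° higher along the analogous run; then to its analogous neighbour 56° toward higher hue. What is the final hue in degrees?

171°

square ↓ −90°: 331 − 90 = 241°
analog 56° ↑ +56°: 241 + 56 = 297°
split-comp 25° ↓ +155°: 297 + 155 = 452 → 452 − 360 = 92°
analog 23° ↑ +23°: 92 + 23 = 115°
analog 56° ↑ +56°: 115 + 56 = 171°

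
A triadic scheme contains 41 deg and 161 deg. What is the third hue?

281°

A triad spaces three hues 120° apart.
The full set is {41°, 161°, 281°}.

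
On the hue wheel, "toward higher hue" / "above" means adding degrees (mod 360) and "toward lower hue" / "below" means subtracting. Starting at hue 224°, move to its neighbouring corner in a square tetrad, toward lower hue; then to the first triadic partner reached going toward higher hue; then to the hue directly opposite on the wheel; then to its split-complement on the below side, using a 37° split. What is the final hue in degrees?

−90° (square ↓): 224 − 90 = 134°
+120° (triadic ↑): 134 + 120 = 254°
+180° (complement): 254 + 180 = 434 → 434 − 360 = 74°
+143° (split-comp 37° ↓): 74 + 143 = 217°

217°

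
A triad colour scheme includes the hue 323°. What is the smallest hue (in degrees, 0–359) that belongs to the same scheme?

83°

A triad places three hues 120° apart.
The full set through 323° is {83°, 203°, 323°}.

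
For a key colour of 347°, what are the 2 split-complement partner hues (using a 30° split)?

137° and 197°

Split-complementary hues sit 30° either side of the complement.
Complement of 347°: 347 + 180 = 527 → 527 − 360 = 167°
167 − 30 = 137°
167 + 30 = 197°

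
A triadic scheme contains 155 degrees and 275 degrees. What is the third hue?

A triad spaces three hues 120° apart.
The full set is {35°, 155°, 275°}.

35°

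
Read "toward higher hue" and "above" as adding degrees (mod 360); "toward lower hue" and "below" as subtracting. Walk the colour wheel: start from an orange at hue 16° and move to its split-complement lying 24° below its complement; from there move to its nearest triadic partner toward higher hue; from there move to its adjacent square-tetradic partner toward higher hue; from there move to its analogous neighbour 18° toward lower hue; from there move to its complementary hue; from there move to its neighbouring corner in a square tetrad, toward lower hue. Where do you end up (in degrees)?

16 + 156 = 172°   (split-comp 24° ↓)
172 + 120 = 292°   (triadic ↑)
292 + 90 = 382 → 382 − 360 = 22°   (square ↑)
22 − 18 = 4°   (analog 18° ↓)
4 + 180 = 184°   (complement)
184 − 90 = 94°   (square ↓)

94°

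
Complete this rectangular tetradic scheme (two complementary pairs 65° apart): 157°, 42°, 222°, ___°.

A rectangular tetradic uses two complementary pairs 65° apart: offsets 0°, 65°, 180°, 245°.
Among {42°, 157°, 222°}, 42° and 222° are a 180° pair.
The remaining hue 157° needs its own complement: 157 + 180 = 337°

337°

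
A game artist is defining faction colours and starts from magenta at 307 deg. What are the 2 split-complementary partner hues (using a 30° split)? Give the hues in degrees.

Split-complementary hues sit 30° either side of the complement.
Complement of 307 deg: 307 + 180 = 487 → 487 − 360 = 127°
127 − 30 = 97°
127 + 30 = 157°

97° and 157°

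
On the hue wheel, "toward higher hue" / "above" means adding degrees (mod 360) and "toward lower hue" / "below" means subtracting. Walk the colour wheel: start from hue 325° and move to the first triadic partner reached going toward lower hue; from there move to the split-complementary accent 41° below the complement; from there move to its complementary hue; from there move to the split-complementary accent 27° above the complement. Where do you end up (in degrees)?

11°

triadic ↓ −120°: 325 − 120 = 205°
split-comp 41° ↓ +139°: 205 + 139 = 344°
complement +180°: 344 + 180 = 524 → 524 − 360 = 164°
split-comp 27° ↑ +207°: 164 + 207 = 371 → 371 − 360 = 11°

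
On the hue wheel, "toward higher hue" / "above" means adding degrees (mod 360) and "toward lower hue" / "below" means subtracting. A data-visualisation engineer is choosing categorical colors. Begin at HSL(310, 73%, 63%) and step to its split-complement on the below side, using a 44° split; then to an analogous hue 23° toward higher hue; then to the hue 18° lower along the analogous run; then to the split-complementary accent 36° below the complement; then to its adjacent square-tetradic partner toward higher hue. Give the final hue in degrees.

325°

+136° (split-comp 44° ↓): 310 + 136 = 446 → 446 − 360 = 86°
+23° (analog 23° ↑): 86 + 23 = 109°
−18° (analog 18° ↓): 109 − 18 = 91°
+144° (split-comp 36° ↓): 91 + 144 = 235°
+90° (square ↑): 235 + 90 = 325°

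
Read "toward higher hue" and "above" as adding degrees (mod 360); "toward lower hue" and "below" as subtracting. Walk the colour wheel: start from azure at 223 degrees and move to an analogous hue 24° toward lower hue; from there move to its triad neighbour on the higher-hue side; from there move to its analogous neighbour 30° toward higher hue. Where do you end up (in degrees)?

223 − 24 = 199°   (analog 24° ↓)
199 + 120 = 319°   (triadic ↑)
319 + 30 = 349°   (analog 30° ↑)

349°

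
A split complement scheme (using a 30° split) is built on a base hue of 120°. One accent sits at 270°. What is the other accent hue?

330°

Split-complementary hues sit 30° either side of the complement.
Complement of the base 120°: 120 + 180 = 300°
The given accent 270° is 30° one side of 300°; the other accent sits 30° the other side: 300 + 30 = 330°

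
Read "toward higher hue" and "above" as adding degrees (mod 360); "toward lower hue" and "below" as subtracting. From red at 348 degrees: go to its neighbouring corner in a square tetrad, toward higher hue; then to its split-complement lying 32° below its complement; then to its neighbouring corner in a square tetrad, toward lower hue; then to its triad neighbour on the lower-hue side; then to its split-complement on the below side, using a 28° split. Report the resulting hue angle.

168°

+90° (square ↑): 348 + 90 = 438 → 438 − 360 = 78°
+148° (split-comp 32° ↓): 78 + 148 = 226°
−90° (square ↓): 226 − 90 = 136°
−120° (triadic ↓): 136 − 120 = 16°
+152° (split-comp 28° ↓): 16 + 152 = 168°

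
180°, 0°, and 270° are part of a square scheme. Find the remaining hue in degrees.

A square tetradic scheme places four hues every 90°.
The full set through 0° is {0°, 90°, 180°, 270°}.
Given {0°, 180°, 270°}, the missing hue is 90°.

90°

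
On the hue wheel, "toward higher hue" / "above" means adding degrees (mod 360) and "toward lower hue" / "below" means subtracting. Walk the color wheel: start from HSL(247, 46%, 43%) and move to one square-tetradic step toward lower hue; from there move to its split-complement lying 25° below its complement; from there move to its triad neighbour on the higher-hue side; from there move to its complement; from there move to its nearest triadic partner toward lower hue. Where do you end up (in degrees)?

−90° (square ↓): 247 − 90 = 157°
+155° (split-comp 25° ↓): 157 + 155 = 312°
+120° (triadic ↑): 312 + 120 = 432 → 432 − 360 = 72°
+180° (complement): 72 + 180 = 252°
−120° (triadic ↓): 252 − 120 = 132°

132°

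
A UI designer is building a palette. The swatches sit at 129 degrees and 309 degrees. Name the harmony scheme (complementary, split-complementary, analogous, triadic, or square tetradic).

Sort the hues: 129°, 309°.
Successive gaps around the wheel: 180°, 180°.
Two hues 180° apart are complementary.

complementary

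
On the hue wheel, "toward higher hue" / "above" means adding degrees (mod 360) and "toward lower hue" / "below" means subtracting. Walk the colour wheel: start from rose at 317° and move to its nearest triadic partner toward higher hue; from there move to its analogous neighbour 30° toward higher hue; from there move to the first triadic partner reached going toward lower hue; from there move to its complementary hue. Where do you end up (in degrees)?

triadic ↑ +120°: 317 + 120 = 437 → 437 − 360 = 77°
analog 30° ↑ +30°: 77 + 30 = 107°
triadic ↓ −120°: 107 − 120 = -13 → -13 + 360 = 347°
complement +180°: 347 + 180 = 527 → 527 − 360 = 167°

167°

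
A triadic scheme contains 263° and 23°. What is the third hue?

A triad spaces three hues 120° apart.
The full set is {23°, 143°, 263°}.

143°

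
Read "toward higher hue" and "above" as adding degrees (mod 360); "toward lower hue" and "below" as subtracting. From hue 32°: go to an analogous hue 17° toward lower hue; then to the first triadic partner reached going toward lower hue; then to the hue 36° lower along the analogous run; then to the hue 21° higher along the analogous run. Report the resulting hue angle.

240°

−17° (analog 17° ↓): 32 − 17 = 15°
−120° (triadic ↓): 15 − 120 = -105 → -105 + 360 = 255°
−36° (analog 36° ↓): 255 − 36 = 219°
+21° (analog 21° ↑): 219 + 21 = 240°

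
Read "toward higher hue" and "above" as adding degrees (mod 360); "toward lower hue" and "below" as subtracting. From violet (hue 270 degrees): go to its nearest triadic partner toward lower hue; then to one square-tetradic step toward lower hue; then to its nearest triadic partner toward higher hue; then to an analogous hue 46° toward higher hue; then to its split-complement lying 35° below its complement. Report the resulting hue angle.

11°

triadic ↓ −120°: 270 − 120 = 150°
square ↓ −90°: 150 − 90 = 60°
triadic ↑ +120°: 60 + 120 = 180°
analog 46° ↑ +46°: 180 + 46 = 226°
split-comp 35° ↓ +145°: 226 + 145 = 371 → 371 − 360 = 11°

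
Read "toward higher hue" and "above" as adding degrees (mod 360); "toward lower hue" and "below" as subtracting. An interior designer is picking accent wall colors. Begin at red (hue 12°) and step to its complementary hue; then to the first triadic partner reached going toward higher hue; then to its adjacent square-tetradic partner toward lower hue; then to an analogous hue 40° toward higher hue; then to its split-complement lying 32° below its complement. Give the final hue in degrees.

50°

12 + 180 = 192°   (complement)
192 + 120 = 312°   (triadic ↑)
312 − 90 = 222°   (square ↓)
222 + 40 = 262°   (analog 40° ↑)
262 + 148 = 410 → 410 − 360 = 50°   (split-comp 32° ↓)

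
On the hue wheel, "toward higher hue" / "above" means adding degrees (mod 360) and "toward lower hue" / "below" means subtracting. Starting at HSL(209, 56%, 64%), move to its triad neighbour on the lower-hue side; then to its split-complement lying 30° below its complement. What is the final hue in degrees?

239°

triadic ↓ −120°: 209 − 120 = 89°
split-comp 30° ↓ +150°: 89 + 150 = 239°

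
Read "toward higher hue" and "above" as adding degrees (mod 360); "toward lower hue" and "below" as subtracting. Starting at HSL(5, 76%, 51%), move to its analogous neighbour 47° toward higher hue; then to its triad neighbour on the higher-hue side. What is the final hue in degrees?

172°

+47° (analog 47° ↑): 5 + 47 = 52°
+120° (triadic ↑): 52 + 120 = 172°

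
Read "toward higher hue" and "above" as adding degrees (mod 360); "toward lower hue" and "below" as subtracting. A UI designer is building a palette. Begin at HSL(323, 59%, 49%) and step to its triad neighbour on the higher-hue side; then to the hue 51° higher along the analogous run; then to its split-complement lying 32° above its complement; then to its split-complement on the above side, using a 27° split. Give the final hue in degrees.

193°

323 + 120 = 443 → 443 − 360 = 83°   (triadic ↑)
83 + 51 = 134°   (analog 51° ↑)
134 + 212 = 346°   (split-comp 32° ↑)
346 + 207 = 553 → 553 − 360 = 193°   (split-comp 27° ↑)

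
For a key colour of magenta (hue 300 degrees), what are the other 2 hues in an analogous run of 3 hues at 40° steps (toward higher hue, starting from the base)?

Analogous hues sit every 40° along the wheel.
300 + 40 = 340°
300 + 80 = 380 → 380 − 360 = 20°

340° and 20°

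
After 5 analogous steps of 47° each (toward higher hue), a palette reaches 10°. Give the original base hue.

5 steps of 47° (toward higher hue) give a net shift of +235°.
Start = end − shift: 10 − 235 = -225 → -225 + 360 = 135°

135°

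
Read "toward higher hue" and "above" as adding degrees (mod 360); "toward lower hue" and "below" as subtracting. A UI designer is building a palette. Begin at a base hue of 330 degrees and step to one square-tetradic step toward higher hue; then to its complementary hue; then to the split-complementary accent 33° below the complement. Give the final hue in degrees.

+90° (square ↑): 330 + 90 = 420 → 420 − 360 = 60°
+180° (complement): 60 + 180 = 240°
+147° (split-comp 33° ↓): 240 + 147 = 387 → 387 − 360 = 27°

27°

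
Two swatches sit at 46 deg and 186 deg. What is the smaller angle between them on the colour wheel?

|46 − 186| = 140.
140 ≤ 180, so the shorter arc is 140°.

140°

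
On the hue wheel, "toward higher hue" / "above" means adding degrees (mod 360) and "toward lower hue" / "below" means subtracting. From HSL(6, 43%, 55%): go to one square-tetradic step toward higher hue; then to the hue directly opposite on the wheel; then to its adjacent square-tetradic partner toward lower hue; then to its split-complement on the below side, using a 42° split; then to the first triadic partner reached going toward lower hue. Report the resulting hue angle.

square ↑ +90°: 6 + 90 = 96°
complement +180°: 96 + 180 = 276°
square ↓ −90°: 276 − 90 = 186°
split-comp 42° ↓ +138°: 186 + 138 = 324°
triadic ↓ −120°: 324 − 120 = 204°

204°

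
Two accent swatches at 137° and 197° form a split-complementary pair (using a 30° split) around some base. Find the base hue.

347°

The accents sit 30° either side of the complement, so the complement is their short-arc midpoint on the wheel.
Short-arc midpoint of 137° and 197°: 167°.
Base is 180° from the complement: 167 − 180 = -13 → -13 + 360 = 347°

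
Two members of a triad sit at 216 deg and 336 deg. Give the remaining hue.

96°

A triad spaces three hues 120° apart.
The full set is {96°, 216°, 336°}.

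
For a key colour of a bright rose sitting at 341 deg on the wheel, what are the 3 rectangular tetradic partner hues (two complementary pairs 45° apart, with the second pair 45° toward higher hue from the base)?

26°, 161°, 206°

A rectangular tetradic uses two complementary pairs 45° apart: offsets 0°, 45°, 180°, 225°.
341 + 45 = 386 → 386 − 360 = 26°
341 + 180 = 521 → 521 − 360 = 161°
341 + 225 = 566 → 566 − 360 = 206°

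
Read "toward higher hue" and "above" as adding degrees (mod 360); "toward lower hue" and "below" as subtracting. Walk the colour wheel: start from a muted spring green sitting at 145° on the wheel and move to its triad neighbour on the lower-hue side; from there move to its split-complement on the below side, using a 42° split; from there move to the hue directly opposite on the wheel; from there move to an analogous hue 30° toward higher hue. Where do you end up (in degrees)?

145 − 120 = 25°   (triadic ↓)
25 + 138 = 163°   (split-comp 42° ↓)
163 + 180 = 343°   (complement)
343 + 30 = 373 → 373 − 360 = 13°   (analog 30° ↑)

13°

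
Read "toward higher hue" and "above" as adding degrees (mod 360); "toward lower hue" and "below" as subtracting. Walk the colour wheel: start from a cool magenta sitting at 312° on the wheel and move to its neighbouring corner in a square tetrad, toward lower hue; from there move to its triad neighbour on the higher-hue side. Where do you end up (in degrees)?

312 − 90 = 222°   (square ↓)
222 + 120 = 342°   (triadic ↑)

342°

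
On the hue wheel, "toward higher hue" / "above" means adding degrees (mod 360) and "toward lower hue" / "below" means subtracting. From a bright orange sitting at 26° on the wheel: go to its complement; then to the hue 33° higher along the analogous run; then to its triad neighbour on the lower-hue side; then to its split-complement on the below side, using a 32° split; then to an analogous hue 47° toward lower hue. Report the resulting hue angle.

complement +180°: 26 + 180 = 206°
analog 33° ↑ +33°: 206 + 33 = 239°
triadic ↓ −120°: 239 − 120 = 119°
split-comp 32° ↓ +148°: 119 + 148 = 267°
analog 47° ↓ −47°: 267 − 47 = 220°

220°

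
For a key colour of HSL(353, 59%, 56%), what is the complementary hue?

173°

The complement sits 180° across the wheel.
353 + 180 = 533 → 533 − 360 = 173°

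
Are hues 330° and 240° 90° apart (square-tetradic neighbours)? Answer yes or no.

Angular distance: |330 − 240| = 90 = 90°.
90° apart (square-tetradic neighbours) requires 90°.

yes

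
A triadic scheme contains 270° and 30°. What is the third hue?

A triad spaces three hues 120° apart.
The full set is {30°, 150°, 270°}.

150°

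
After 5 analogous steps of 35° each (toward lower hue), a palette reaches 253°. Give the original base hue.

5 steps of 35° (toward lower hue) give a net shift of −175°.
Start = end − shift: 253 + 175 = 428 → 428 − 360 = 68°

68°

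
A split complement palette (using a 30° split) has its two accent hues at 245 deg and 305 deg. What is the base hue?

95°

The accents sit 30° either side of the complement, so the complement is their short-arc midpoint on the wheel.
Short-arc midpoint of 245° and 305°: 275°.
Base is 180° from the complement: 275 − 180 = 95°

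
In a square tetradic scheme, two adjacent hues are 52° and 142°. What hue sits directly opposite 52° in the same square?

232°

A square tetradic scheme places four hues 90° apart; opposite corners are 180° apart.
52 + 180 = 232°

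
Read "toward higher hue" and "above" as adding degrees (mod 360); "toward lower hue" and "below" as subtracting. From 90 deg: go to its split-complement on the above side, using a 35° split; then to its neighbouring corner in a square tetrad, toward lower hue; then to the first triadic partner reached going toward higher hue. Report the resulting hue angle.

335°

split-comp 35° ↑ +215°: 90 + 215 = 305°
square ↓ −90°: 305 − 90 = 215°
triadic ↑ +120°: 215 + 120 = 335°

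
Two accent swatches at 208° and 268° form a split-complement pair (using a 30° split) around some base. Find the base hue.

58°

The accents sit 30° either side of the complement, so the complement is their short-arc midpoint on the wheel.
Short-arc midpoint of 208° and 268°: 238°.
Base is 180° from the complement: 238 − 180 = 58°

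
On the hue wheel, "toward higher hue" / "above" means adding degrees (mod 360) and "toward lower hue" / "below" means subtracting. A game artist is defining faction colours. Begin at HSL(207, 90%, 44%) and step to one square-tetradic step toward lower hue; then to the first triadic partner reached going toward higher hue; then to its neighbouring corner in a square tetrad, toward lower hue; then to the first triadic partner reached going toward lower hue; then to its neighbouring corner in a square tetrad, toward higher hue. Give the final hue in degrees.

117°

207 − 90 = 117°   (square ↓)
117 + 120 = 237°   (triadic ↑)
237 − 90 = 147°   (square ↓)
147 − 120 = 27°   (triadic ↓)
27 + 90 = 117°   (square ↑)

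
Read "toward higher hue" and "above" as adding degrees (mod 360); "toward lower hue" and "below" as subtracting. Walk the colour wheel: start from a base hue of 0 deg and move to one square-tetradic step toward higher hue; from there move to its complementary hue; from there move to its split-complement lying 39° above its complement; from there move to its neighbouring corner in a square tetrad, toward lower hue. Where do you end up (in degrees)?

39°

square ↑ +90°: 0 + 90 = 90°
complement +180°: 90 + 180 = 270°
split-comp 39° ↑ +219°: 270 + 219 = 489 → 489 − 360 = 129°
square ↓ −90°: 129 − 90 = 39°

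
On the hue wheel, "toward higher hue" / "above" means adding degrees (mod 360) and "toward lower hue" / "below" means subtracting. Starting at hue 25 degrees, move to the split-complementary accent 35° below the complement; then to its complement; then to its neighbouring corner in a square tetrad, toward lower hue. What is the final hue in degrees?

260°

25 + 145 = 170°   (split-comp 35° ↓)
170 + 180 = 350°   (complement)
350 − 90 = 260°   (square ↓)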